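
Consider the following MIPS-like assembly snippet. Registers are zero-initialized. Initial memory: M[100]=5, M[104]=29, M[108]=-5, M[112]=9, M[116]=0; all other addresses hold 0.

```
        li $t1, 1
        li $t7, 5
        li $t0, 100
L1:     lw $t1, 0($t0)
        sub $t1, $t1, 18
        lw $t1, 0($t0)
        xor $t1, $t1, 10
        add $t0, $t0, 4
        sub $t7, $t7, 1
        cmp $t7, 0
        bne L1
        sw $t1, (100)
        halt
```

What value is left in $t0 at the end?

$t1=1
$t7=5
$t0=100
$t1=M[100]=5
$t1=5-18=-13
$t1=M[100]=5
$t1=5^10=15
$t0=100+4=104
$t7=5-1=4
cmp $t7, 0  (cmp 4,0)
bne L1: taken
$t1=M[104]=29
$t1=29-18=11
$t1=M[104]=29
$t1=29^10=23
$t0=104+4=108
$t7=4-1=3
cmp $t7, 0  (cmp 3,0)
bne L1: taken
$t1=M[108]=-5
$t1=(-5)-18=-23
$t1=M[108]=-5
$t1=(-5)^10=-15
$t0=108+4=112
$t7=3-1=2
cmp $t7, 0  (cmp 2,0)
bne L1: taken
$t1=M[112]=9
$t1=9-18=-9
$t1=M[112]=9
$t1=9^10=3
$t0=112+4=116
$t7=2-1=1
cmp $t7, 0  (cmp 1,0)
bne L1: taken
$t1=M[116]=0
$t1=0-18=-18
$t1=M[116]=0
$t1=0^10=10
$t0=116+4=120
$t7=1-1=0
cmp $t7, 0  (cmp 0,0)
bne L1: not taken
sw $t1, (100) → M[100]=10
halt.

120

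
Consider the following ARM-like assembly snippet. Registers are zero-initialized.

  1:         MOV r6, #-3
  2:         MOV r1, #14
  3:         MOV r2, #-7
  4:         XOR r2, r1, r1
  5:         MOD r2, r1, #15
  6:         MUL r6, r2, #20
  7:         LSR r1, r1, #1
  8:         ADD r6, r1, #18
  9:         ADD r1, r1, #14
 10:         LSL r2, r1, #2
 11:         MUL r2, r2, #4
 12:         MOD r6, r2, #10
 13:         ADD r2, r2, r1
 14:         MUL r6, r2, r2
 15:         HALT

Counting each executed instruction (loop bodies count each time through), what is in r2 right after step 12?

after MOV r6, #-3: r6=-3
after MOV r1, #14: r1=14
after MOV r2, #-7: r2=-7
after XOR r2, r1, r1: r2=14^14=0
after MOD r2, r1, #15: r2=14%15=14
after MUL r6, r2, #20: r6=14*20=280
after LSR r1, r1, #1: r1=14>>1=7
after ADD r6, r1, #18: r6=7+18=25
after ADD r1, r1, #14: r1=7+14=21
after LSL r2, r1, #2: r2=21<<2=84
after MUL r2, r2, #4: r2=84*4=336
after MOD r6, r2, #10: r6=336%10=6
After step 12: r2 = 336.

336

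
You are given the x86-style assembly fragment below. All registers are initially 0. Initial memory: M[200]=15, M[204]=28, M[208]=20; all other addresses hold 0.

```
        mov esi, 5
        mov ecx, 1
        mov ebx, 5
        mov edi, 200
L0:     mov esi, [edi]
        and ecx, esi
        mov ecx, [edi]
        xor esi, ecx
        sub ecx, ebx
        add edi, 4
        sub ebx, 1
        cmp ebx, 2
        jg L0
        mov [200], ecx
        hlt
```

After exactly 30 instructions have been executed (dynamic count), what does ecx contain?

esi=5
ecx=1
ebx=5
edi=200
esi=M[200]=15
ecx=1&15=1
ecx=M[200]=15
esi=15^15=0
ecx=15-5=10
edi=200+4=204
ebx=5-1=4
cmp ebx, 2  (cmp 4,2)
jg L0: taken
esi=M[204]=28
ecx=10&28=8
ecx=M[204]=28
esi=28^28=0
ecx=28-4=24
edi=204+4=208
ebx=4-1=3
cmp ebx, 2  (cmp 3,2)
jg L0: taken
esi=M[208]=20
ecx=24&20=16
ecx=M[208]=20
esi=20^20=0
ecx=20-3=17
edi=208+4=212
ebx=3-1=2
cmp ebx, 2  (cmp 2,2)
After step 30: ecx = 17.

17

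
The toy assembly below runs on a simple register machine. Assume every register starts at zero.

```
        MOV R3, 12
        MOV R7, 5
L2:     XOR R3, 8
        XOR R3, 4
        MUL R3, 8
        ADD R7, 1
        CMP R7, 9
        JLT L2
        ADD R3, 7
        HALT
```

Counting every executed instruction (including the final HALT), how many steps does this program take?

28

R3=12
R7=5
R3=12^8=4
R3=4^4=0
R3=0*8=0
R7=5+1=6
CMP R7, 9  (cmp 6,9)
JLT L2: taken
R3=0^8=8
R3=8^4=12
R3=12*8=96
R7=6+1=7
CMP R7, 9  (cmp 7,9)
JLT L2: taken
R3=96^8=104
R3=104^4=108
R3=108*8=864
R7=7+1=8
CMP R7, 9  (cmp 8,9)
JLT L2: taken
R3=864^8=872
R3=872^4=876
R3=876*8=7008
R7=8+1=9
CMP R7, 9  (cmp 9,9)
JLT L2: not taken
R3=7008+7=7015
halt.
Total executed instructions: 28.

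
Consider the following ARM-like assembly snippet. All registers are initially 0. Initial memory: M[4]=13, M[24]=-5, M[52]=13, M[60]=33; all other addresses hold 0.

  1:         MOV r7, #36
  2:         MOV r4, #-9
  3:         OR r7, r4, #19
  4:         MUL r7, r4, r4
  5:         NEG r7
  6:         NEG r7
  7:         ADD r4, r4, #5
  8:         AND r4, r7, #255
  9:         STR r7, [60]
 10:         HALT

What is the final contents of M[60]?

r7=36
r4=-9
r7=(-9)|19=-9
r7=(-9)*(-9)=81
r7=-(81)=-81
r7=-(-81)=81
r4=(-9)+5=-4
r4=81&255=81
STR r7, [60] → M[60]=81
halt.

81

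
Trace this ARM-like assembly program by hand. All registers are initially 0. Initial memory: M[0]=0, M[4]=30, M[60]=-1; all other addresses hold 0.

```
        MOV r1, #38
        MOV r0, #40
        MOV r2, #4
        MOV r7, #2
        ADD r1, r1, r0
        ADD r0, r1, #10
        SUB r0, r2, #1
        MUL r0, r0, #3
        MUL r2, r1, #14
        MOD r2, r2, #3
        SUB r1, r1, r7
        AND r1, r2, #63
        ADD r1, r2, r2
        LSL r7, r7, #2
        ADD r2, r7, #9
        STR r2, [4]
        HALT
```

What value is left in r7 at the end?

MOV r1, #38 → r1=38
MOV r0, #40 → r0=40
MOV r2, #4 → r2=4
MOV r7, #2 → r7=2
ADD r1, r1, r0 → r1=38+40=78
ADD r0, r1, #10 → r0=78+10=88
SUB r0, r2, #1 → r0=4-1=3
MUL r0, r0, #3 → r0=3*3=9
MUL r2, r1, #14 → r2=78*14=1092
MOD r2, r2, #3 → r2=1092%3=0
SUB r1, r1, r7 → r1=78-2=76
AND r1, r2, #63 → r1=0&63=0
ADD r1, r2, r2 → r1=0+0=0
LSL r7, r7, #2 → r7=2<<2=8
ADD r2, r7, #9 → r2=8+9=17
STR r2, [4] → M[4]=17
halt.

8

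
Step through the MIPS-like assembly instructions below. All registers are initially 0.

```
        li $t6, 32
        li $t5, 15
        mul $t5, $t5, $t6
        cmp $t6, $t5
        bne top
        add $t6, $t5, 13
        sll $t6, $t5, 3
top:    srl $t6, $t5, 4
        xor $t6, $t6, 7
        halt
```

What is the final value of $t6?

after li $t6, 32: $t6=32
after li $t5, 15: $t5=15
after mul $t5, $t5, $t6: $t5=15*32=480
cmp $t6, $t5  (cmp 32,480)
bne top: taken
after srl $t6, $t5, 4: $t6=480>>4=30
after xor $t6, $t6, 7: $t6=30^7=25
halt.

25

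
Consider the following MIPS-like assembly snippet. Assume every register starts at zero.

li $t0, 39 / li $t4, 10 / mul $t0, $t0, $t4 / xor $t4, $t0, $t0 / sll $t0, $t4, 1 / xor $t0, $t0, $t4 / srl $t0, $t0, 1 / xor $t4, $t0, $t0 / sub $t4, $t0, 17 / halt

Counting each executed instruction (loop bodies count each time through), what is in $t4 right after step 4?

0

after li $t0, 39: $t0=39
after li $t4, 10: $t4=10
after mul $t0, $t0, $t4: $t0=39*10=390
after xor $t4, $t0, $t0: $t4=390^390=0
After step 4: $t4 = 0.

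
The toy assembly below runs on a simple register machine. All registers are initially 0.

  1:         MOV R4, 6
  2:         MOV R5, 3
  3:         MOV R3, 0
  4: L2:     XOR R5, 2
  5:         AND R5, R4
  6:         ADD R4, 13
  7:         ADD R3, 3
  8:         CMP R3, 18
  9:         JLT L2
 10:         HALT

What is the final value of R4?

84

R4=6
R5=3
R3=0
R5=3^2=1
R5=1&6=0
R4=6+13=19
R3=0+3=3
CMP R3, 18  (cmp 3,18)
JLT L2: taken
R5=0^2=2
R5=2&19=2
R4=19+13=32
R3=3+3=6
CMP R3, 18  (cmp 6,18)
JLT L2: taken
R5=2^2=0
R5=0&32=0
R4=32+13=45
R3=6+3=9
CMP R3, 18  (cmp 9,18)
JLT L2: taken
R5=0^2=2
R5=2&45=0
R4=45+13=58
R3=9+3=12
CMP R3, 18  (cmp 12,18)
JLT L2: taken
R5=0^2=2
R5=2&58=2
R4=58+13=71
R3=12+3=15
CMP R3, 18  (cmp 15,18)
JLT L2: taken
R5=2^2=0
R5=0&71=0
R4=71+13=84
R3=15+3=18
CMP R3, 18  (cmp 18,18)
JLT L2: not taken
halt.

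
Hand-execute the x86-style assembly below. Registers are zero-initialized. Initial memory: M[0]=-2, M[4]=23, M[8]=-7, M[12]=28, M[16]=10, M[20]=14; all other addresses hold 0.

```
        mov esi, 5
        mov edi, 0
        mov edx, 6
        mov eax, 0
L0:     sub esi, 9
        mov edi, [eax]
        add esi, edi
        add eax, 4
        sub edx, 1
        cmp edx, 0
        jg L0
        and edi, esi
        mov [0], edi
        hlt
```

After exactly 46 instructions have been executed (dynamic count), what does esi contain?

17

after mov esi, 5: esi=5
after mov edi, 0: edi=0
after mov edx, 6: edx=6
after mov eax, 0: eax=0
after sub esi, 9: esi=5-9=-4
after mov edi, [eax]: edi=M[0]=-2
after add esi, edi: esi=(-4)+(-2)=-6
after add eax, 4: eax=0+4=4
after sub edx, 1: edx=6-1=5
cmp edx, 0  (cmp 5,0)
jg L0: taken
after sub esi, 9: esi=(-6)-9=-15
after mov edi, [eax]: edi=M[4]=23
after add esi, edi: esi=(-15)+23=8
after add eax, 4: eax=4+4=8
after sub edx, 1: edx=5-1=4
cmp edx, 0  (cmp 4,0)
jg L0: taken
after sub esi, 9: esi=8-9=-1
after mov edi, [eax]: edi=M[8]=-7
after add esi, edi: esi=(-1)+(-7)=-8
after add eax, 4: eax=8+4=12
after sub edx, 1: edx=4-1=3
cmp edx, 0  (cmp 3,0)
jg L0: taken
after sub esi, 9: esi=(-8)-9=-17
after mov edi, [eax]: edi=M[12]=28
after add esi, edi: esi=(-17)+28=11
after add eax, 4: eax=12+4=16
after sub edx, 1: edx=3-1=2
cmp edx, 0  (cmp 2,0)
jg L0: taken
after sub esi, 9: esi=11-9=2
after mov edi, [eax]: edi=M[16]=10
after add esi, edi: esi=2+10=12
after add eax, 4: eax=16+4=20
after sub edx, 1: edx=2-1=1
cmp edx, 0  (cmp 1,0)
jg L0: taken
after sub esi, 9: esi=12-9=3
after mov edi, [eax]: edi=M[20]=14
after add esi, edi: esi=3+14=17
after add eax, 4: eax=20+4=24
after sub edx, 1: edx=1-1=0
cmp edx, 0  (cmp 0,0)
jg L0: not taken
After step 46: esi = 17.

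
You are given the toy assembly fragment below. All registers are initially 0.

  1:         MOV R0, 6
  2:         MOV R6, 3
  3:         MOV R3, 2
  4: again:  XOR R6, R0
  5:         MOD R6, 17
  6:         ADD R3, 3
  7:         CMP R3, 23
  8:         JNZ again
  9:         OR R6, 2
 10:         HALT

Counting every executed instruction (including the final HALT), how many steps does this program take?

MOV R0, 6 → R0=6
MOV R6, 3 → R6=3
MOV R3, 2 → R3=2
XOR R6, R0 → R6=3^6=5
MOD R6, 17 → R6=5%17=5
ADD R3, 3 → R3=2+3=5
CMP R3, 23  (cmp 5,23)
JNZ again: taken
XOR R6, R0 → R6=5^6=3
MOD R6, 17 → R6=3%17=3
ADD R3, 3 → R3=5+3=8
CMP R3, 23  (cmp 8,23)
JNZ again: taken
XOR R6, R0 → R6=3^6=5
MOD R6, 17 → R6=5%17=5
ADD R3, 3 → R3=8+3=11
CMP R3, 23  (cmp 11,23)
JNZ again: taken
XOR R6, R0 → R6=5^6=3
MOD R6, 17 → R6=3%17=3
ADD R3, 3 → R3=11+3=14
CMP R3, 23  (cmp 14,23)
JNZ again: taken
XOR R6, R0 → R6=3^6=5
MOD R6, 17 → R6=5%17=5
ADD R3, 3 → R3=14+3=17
CMP R3, 23  (cmp 17,23)
JNZ again: taken
XOR R6, R0 → R6=5^6=3
MOD R6, 17 → R6=3%17=3
ADD R3, 3 → R3=17+3=20
CMP R3, 23  (cmp 20,23)
JNZ again: taken
XOR R6, R0 → R6=3^6=5
MOD R6, 17 → R6=5%17=5
ADD R3, 3 → R3=20+3=23
CMP R3, 23  (cmp 23,23)
JNZ again: not taken
OR R6, 2 → R6=5|2=7
halt.
Total executed instructions: 40.

40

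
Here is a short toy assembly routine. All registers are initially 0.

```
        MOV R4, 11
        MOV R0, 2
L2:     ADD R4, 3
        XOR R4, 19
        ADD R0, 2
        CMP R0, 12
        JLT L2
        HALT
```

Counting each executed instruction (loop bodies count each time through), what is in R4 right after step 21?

after MOV R4, 11: R4=11
after MOV R0, 2: R0=2
after ADD R4, 3: R4=11+3=14
after XOR R4, 19: R4=14^19=29
after ADD R0, 2: R0=2+2=4
CMP R0, 12  (cmp 4,12)
JLT L2: taken
after ADD R4, 3: R4=29+3=32
after XOR R4, 19: R4=32^19=51
after ADD R0, 2: R0=4+2=6
CMP R0, 12  (cmp 6,12)
JLT L2: taken
after ADD R4, 3: R4=51+3=54
after XOR R4, 19: R4=54^19=37
after ADD R0, 2: R0=6+2=8
CMP R0, 12  (cmp 8,12)
JLT L2: taken
after ADD R4, 3: R4=37+3=40
after XOR R4, 19: R4=40^19=59
after ADD R0, 2: R0=8+2=10
CMP R0, 12  (cmp 10,12)
After step 21: R4 = 59.

59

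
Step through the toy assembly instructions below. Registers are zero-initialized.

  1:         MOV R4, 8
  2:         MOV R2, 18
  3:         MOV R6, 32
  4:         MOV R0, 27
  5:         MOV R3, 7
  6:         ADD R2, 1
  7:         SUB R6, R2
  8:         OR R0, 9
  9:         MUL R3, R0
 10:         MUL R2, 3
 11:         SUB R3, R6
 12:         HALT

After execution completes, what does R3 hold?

176

R4=8
R2=18
R6=32
R0=27
R3=7
R2=18+1=19
R6=32-19=13
R0=27|9=27
R3=7*27=189
R2=19*3=57
R3=189-13=176
halt.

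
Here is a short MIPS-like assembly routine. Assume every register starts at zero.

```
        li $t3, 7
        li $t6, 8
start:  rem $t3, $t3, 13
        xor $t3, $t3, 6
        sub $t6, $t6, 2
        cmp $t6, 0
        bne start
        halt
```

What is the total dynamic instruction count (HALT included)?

after li $t3, 7: $t3=7
after li $t6, 8: $t6=8
after rem $t3, $t3, 13: $t3=7%13=7
after xor $t3, $t3, 6: $t3=7^6=1
after sub $t6, $t6, 2: $t6=8-2=6
cmp $t6, 0  (cmp 6,0)
bne start: taken
after rem $t3, $t3, 13: $t3=1%13=1
after xor $t3, $t3, 6: $t3=1^6=7
after sub $t6, $t6, 2: $t6=6-2=4
cmp $t6, 0  (cmp 4,0)
bne start: taken
after rem $t3, $t3, 13: $t3=7%13=7
after xor $t3, $t3, 6: $t3=7^6=1
after sub $t6, $t6, 2: $t6=4-2=2
cmp $t6, 0  (cmp 2,0)
bne start: taken
after rem $t3, $t3, 13: $t3=1%13=1
after xor $t3, $t3, 6: $t3=1^6=7
after sub $t6, $t6, 2: $t6=2-2=0
cmp $t6, 0  (cmp 0,0)
bne start: not taken
halt.
Total executed instructions: 23.

23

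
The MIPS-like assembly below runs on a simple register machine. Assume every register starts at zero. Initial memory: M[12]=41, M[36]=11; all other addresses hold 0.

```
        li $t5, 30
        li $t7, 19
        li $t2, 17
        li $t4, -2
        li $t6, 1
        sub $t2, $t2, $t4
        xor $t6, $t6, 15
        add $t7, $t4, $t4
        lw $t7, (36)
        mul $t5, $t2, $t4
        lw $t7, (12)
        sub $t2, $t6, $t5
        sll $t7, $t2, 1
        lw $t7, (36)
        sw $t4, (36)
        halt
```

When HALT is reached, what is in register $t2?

after li $t5, 30: $t5=30
after li $t7, 19: $t7=19
after li $t2, 17: $t2=17
after li $t4, -2: $t4=-2
after li $t6, 1: $t6=1
after sub $t2, $t2, $t4: $t2=17-(-2)=19
after xor $t6, $t6, 15: $t6=1^15=14
after add $t7, $t4, $t4: $t7=(-2)+(-2)=-4
after lw $t7, (36): $t7=M[36]=11
after mul $t5, $t2, $t4: $t5=19*(-2)=-38
after lw $t7, (12): $t7=M[12]=41
after sub $t2, $t6, $t5: $t2=14-(-38)=52
after sll $t7, $t2, 1: $t7=52<<1=104
after lw $t7, (36): $t7=M[36]=11
sw $t4, (36) → M[36]=-2
halt.

52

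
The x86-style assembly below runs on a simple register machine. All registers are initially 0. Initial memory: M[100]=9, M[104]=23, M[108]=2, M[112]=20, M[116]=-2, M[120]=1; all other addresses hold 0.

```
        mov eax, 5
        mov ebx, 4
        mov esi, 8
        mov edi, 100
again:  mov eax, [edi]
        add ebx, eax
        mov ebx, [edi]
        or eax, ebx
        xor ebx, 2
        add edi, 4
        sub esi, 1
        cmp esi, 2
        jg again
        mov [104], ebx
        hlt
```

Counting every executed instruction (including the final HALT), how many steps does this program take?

60

mov eax, 5 → eax=5
mov ebx, 4 → ebx=4
mov esi, 8 → esi=8
mov edi, 100 → edi=100
mov eax, [edi] → eax=M[100]=9
add ebx, eax → ebx=4+9=13
mov ebx, [edi] → ebx=M[100]=9
or eax, ebx → eax=9|9=9
xor ebx, 2 → ebx=9^2=11
add edi, 4 → edi=100+4=104
sub esi, 1 → esi=8-1=7
cmp esi, 2  (cmp 7,2)
jg again: taken
mov eax, [edi] → eax=M[104]=23
add ebx, eax → ebx=11+23=34
mov ebx, [edi] → ebx=M[104]=23
or eax, ebx → eax=23|23=23
xor ebx, 2 → ebx=23^2=21
add edi, 4 → edi=104+4=108
sub esi, 1 → esi=7-1=6
cmp esi, 2  (cmp 6,2)
jg again: taken
mov eax, [edi] → eax=M[108]=2
add ebx, eax → ebx=21+2=23
mov ebx, [edi] → ebx=M[108]=2
or eax, ebx → eax=2|2=2
xor ebx, 2 → ebx=2^2=0
add edi, 4 → edi=108+4=112
sub esi, 1 → esi=6-1=5
cmp esi, 2  (cmp 5,2)
jg again: taken
mov eax, [edi] → eax=M[112]=20
add ebx, eax → ebx=0+20=20
mov ebx, [edi] → ebx=M[112]=20
or eax, ebx → eax=20|20=20
xor ebx, 2 → ebx=20^2=22
add edi, 4 → edi=112+4=116
sub esi, 1 → esi=5-1=4
cmp esi, 2  (cmp 4,2)
jg again: taken
mov eax, [edi] → eax=M[116]=-2
add ebx, eax → ebx=22+(-2)=20
mov ebx, [edi] → ebx=M[116]=-2
or eax, ebx → eax=(-2)|(-2)=-2
xor ebx, 2 → ebx=(-2)^2=-4
add edi, 4 → edi=116+4=120
sub esi, 1 → esi=4-1=3
cmp esi, 2  (cmp 3,2)
jg again: taken
mov eax, [edi] → eax=M[120]=1
add ebx, eax → ebx=(-4)+1=-3
mov ebx, [edi] → ebx=M[120]=1
or eax, ebx → eax=1|1=1
xor ebx, 2 → ebx=1^2=3
add edi, 4 → edi=120+4=124
sub esi, 1 → esi=3-1=2
cmp esi, 2  (cmp 2,2)
jg again: not taken
mov [104], ebx → M[104]=3
halt.
Total executed instructions: 60.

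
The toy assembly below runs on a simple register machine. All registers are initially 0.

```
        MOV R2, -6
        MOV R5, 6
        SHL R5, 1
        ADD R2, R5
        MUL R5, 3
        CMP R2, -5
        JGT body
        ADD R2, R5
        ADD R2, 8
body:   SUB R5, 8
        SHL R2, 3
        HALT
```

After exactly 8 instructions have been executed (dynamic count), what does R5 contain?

28

MOV R2, -6 → R2=-6
MOV R5, 6 → R5=6
SHL R5, 1 → R5=6<<1=12
ADD R2, R5 → R2=(-6)+12=6
MUL R5, 3 → R5=12*3=36
CMP R2, -5  (cmp 6,-5)
JGT body: taken
SUB R5, 8 → R5=36-8=28
After step 8: R5 = 28.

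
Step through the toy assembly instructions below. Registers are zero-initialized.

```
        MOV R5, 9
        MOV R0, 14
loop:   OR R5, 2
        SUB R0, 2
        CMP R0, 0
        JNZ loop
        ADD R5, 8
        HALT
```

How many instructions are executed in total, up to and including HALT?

32

after MOV R5, 9: R5=9
after MOV R0, 14: R0=14
after OR R5, 2: R5=9|2=11
after SUB R0, 2: R0=14-2=12
CMP R0, 0  (cmp 12,0)
JNZ loop: taken
after OR R5, 2: R5=11|2=11
after SUB R0, 2: R0=12-2=10
CMP R0, 0  (cmp 10,0)
JNZ loop: taken
after OR R5, 2: R5=11|2=11
after SUB R0, 2: R0=10-2=8
CMP R0, 0  (cmp 8,0)
JNZ loop: taken
after OR R5, 2: R5=11|2=11
after SUB R0, 2: R0=8-2=6
CMP R0, 0  (cmp 6,0)
JNZ loop: taken
after OR R5, 2: R5=11|2=11
after SUB R0, 2: R0=6-2=4
CMP R0, 0  (cmp 4,0)
JNZ loop: taken
after OR R5, 2: R5=11|2=11
after SUB R0, 2: R0=4-2=2
CMP R0, 0  (cmp 2,0)
JNZ loop: taken
after OR R5, 2: R5=11|2=11
after SUB R0, 2: R0=2-2=0
CMP R0, 0  (cmp 0,0)
JNZ loop: not taken
after ADD R5, 8: R5=11+8=19
halt.
Total executed instructions: 32.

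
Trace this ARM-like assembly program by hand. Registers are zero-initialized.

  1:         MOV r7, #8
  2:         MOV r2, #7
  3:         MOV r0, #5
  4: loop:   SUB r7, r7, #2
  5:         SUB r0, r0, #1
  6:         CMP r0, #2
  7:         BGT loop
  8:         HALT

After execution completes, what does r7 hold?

2

after MOV r7, #8: r7=8
after MOV r2, #7: r2=7
after MOV r0, #5: r0=5
after SUB r7, r7, #2: r7=8-2=6
after SUB r0, r0, #1: r0=5-1=4
CMP r0, #2  (cmp 4,2)
BGT loop: taken
after SUB r7, r7, #2: r7=6-2=4
after SUB r0, r0, #1: r0=4-1=3
CMP r0, #2  (cmp 3,2)
BGT loop: taken
after SUB r7, r7, #2: r7=4-2=2
after SUB r0, r0, #1: r0=3-1=2
CMP r0, #2  (cmp 2,2)
BGT loop: not taken
halt.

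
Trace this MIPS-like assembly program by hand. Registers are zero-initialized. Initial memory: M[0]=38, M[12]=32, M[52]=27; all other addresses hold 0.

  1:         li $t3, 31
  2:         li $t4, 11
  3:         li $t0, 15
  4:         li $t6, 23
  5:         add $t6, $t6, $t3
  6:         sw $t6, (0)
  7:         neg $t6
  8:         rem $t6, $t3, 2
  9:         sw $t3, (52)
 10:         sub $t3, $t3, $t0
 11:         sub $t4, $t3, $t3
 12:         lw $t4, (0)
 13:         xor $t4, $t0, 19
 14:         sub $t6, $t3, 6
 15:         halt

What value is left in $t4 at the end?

28

$t3=31
$t4=11
$t0=15
$t6=23
$t6=23+31=54
sw $t6, (0) → M[0]=54
$t6=-(54)=-54
$t6=31%2=1
sw $t3, (52) → M[52]=31
$t3=31-15=16
$t4=16-16=0
$t4=M[0]=54
$t4=15^19=28
$t6=16-6=10
halt.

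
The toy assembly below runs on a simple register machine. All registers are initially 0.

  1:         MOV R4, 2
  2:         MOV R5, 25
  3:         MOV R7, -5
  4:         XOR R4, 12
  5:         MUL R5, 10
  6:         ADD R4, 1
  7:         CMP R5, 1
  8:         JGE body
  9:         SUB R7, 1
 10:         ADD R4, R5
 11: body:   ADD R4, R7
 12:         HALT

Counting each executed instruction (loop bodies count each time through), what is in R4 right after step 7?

after MOV R4, 2: R4=2
after MOV R5, 25: R5=25
after MOV R7, -5: R7=-5
after XOR R4, 12: R4=2^12=14
after MUL R5, 10: R5=25*10=250
after ADD R4, 1: R4=14+1=15
CMP R5, 1  (cmp 250,1)
After step 7: R4 = 15.

15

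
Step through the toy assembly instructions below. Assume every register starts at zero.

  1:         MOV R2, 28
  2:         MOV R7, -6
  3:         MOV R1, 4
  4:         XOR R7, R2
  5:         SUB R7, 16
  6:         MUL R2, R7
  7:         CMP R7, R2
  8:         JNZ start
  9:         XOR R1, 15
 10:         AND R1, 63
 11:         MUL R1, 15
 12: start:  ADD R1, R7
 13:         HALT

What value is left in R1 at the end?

-38

after MOV R2, 28: R2=28
after MOV R7, -6: R7=-6
after MOV R1, 4: R1=4
after XOR R7, R2: R7=(-6)^28=-26
after SUB R7, 16: R7=(-26)-16=-42
after MUL R2, R7: R2=28*(-42)=-1176
CMP R7, R2  (cmp -42,-1176)
JNZ start: taken
after ADD R1, R7: R1=4+(-42)=-38
halt.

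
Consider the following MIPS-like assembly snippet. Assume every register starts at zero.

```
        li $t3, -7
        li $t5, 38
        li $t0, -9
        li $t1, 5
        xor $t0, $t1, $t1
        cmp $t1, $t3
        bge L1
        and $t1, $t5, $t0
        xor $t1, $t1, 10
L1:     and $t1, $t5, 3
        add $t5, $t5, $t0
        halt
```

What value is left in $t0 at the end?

0

after li $t3, -7: $t3=-7
after li $t5, 38: $t5=38
after li $t0, -9: $t0=-9
after li $t1, 5: $t1=5
after xor $t0, $t1, $t1: $t0=5^5=0
cmp $t1, $t3  (cmp 5,-7)
bge L1: taken
after and $t1, $t5, 3: $t1=38&3=2
after add $t5, $t5, $t0: $t5=38+0=38
halt.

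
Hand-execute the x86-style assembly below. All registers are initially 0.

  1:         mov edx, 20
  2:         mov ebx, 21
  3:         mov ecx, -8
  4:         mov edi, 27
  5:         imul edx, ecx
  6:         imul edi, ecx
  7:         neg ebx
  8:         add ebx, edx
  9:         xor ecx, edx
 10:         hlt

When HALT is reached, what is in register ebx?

-181

edx=20
ebx=21
ecx=-8
edi=27
edx=20*(-8)=-160
edi=27*(-8)=-216
ebx=-(21)=-21
ebx=(-21)+(-160)=-181
ecx=(-8)^(-160)=152
halt.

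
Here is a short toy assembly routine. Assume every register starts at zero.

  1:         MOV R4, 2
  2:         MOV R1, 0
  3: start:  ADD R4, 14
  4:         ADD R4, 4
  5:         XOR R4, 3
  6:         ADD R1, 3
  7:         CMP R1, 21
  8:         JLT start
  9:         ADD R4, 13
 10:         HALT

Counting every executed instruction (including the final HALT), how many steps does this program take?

46

after MOV R4, 2: R4=2
after MOV R1, 0: R1=0
after ADD R4, 14: R4=2+14=16
after ADD R4, 4: R4=16+4=20
after XOR R4, 3: R4=20^3=23
after ADD R1, 3: R1=0+3=3
CMP R1, 21  (cmp 3,21)
JLT start: taken
after ADD R4, 14: R4=23+14=37
after ADD R4, 4: R4=37+4=41
after XOR R4, 3: R4=41^3=42
after ADD R1, 3: R1=3+3=6
CMP R1, 21  (cmp 6,21)
JLT start: taken
after ADD R4, 14: R4=42+14=56
after ADD R4, 4: R4=56+4=60
after XOR R4, 3: R4=60^3=63
after ADD R1, 3: R1=6+3=9
CMP R1, 21  (cmp 9,21)
JLT start: taken
after ADD R4, 14: R4=63+14=77
after ADD R4, 4: R4=77+4=81
after XOR R4, 3: R4=81^3=82
after ADD R1, 3: R1=9+3=12
CMP R1, 21  (cmp 12,21)
JLT start: taken
after ADD R4, 14: R4=82+14=96
after ADD R4, 4: R4=96+4=100
after XOR R4, 3: R4=100^3=103
after ADD R1, 3: R1=12+3=15
CMP R1, 21  (cmp 15,21)
JLT start: taken
after ADD R4, 14: R4=103+14=117
after ADD R4, 4: R4=117+4=121
after XOR R4, 3: R4=121^3=122
after ADD R1, 3: R1=15+3=18
CMP R1, 21  (cmp 18,21)
JLT start: taken
after ADD R4, 14: R4=122+14=136
after ADD R4, 4: R4=136+4=140
after XOR R4, 3: R4=140^3=143
after ADD R1, 3: R1=18+3=21
CMP R1, 21  (cmp 21,21)
JLT start: not taken
after ADD R4, 13: R4=143+13=156
halt.
Total executed instructions: 46.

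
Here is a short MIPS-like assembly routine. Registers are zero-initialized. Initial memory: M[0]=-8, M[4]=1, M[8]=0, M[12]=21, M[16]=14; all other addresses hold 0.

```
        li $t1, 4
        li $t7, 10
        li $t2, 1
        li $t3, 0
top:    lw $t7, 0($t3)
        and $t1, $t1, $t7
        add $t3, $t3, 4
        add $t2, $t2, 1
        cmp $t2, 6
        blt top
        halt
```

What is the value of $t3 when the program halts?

$t1=4
$t7=10
$t2=1
$t3=0
$t7=M[0]=-8
$t1=4&(-8)=0
$t3=0+4=4
$t2=1+1=2
cmp $t2, 6  (cmp 2,6)
blt top: taken
$t7=M[4]=1
$t1=0&1=0
$t3=4+4=8
$t2=2+1=3
cmp $t2, 6  (cmp 3,6)
blt top: taken
$t7=M[8]=0
$t1=0&0=0
$t3=8+4=12
$t2=3+1=4
cmp $t2, 6  (cmp 4,6)
blt top: taken
$t7=M[12]=21
$t1=0&21=0
$t3=12+4=16
$t2=4+1=5
cmp $t2, 6  (cmp 5,6)
blt top: taken
$t7=M[16]=14
$t1=0&14=0
$t3=16+4=20
$t2=5+1=6
cmp $t2, 6  (cmp 6,6)
blt top: not taken
halt.

20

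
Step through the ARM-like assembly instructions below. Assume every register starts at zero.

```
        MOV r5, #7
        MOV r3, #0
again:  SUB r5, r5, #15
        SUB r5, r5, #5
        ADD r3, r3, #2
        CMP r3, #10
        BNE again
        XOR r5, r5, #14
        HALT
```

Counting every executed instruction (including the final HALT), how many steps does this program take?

after MOV r5, #7: r5=7
after MOV r3, #0: r3=0
after SUB r5, r5, #15: r5=7-15=-8
after SUB r5, r5, #5: r5=(-8)-5=-13
after ADD r3, r3, #2: r3=0+2=2
CMP r3, #10  (cmp 2,10)
BNE again: taken
after SUB r5, r5, #15: r5=(-13)-15=-28
after SUB r5, r5, #5: r5=(-28)-5=-33
after ADD r3, r3, #2: r3=2+2=4
CMP r3, #10  (cmp 4,10)
BNE again: taken
after SUB r5, r5, #15: r5=(-33)-15=-48
after SUB r5, r5, #5: r5=(-48)-5=-53
after ADD r3, r3, #2: r3=4+2=6
CMP r3, #10  (cmp 6,10)
BNE again: taken
after SUB r5, r5, #15: r5=(-53)-15=-68
after SUB r5, r5, #5: r5=(-68)-5=-73
after ADD r3, r3, #2: r3=6+2=8
CMP r3, #10  (cmp 8,10)
BNE again: taken
after SUB r5, r5, #15: r5=(-73)-15=-88
after SUB r5, r5, #5: r5=(-88)-5=-93
after ADD r3, r3, #2: r3=8+2=10
CMP r3, #10  (cmp 10,10)
BNE again: not taken
after XOR r5, r5, #14: r5=(-93)^14=-83
halt.
Total executed instructions: 29.

29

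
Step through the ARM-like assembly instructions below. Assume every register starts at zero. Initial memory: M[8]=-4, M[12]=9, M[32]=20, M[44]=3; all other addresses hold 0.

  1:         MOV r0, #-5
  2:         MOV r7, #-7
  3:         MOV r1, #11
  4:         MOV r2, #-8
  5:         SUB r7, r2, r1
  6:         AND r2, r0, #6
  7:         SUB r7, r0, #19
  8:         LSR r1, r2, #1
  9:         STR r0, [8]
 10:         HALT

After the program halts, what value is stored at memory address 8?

-5

MOV r0, #-5 → r0=-5
MOV r7, #-7 → r7=-7
MOV r1, #11 → r1=11
MOV r2, #-8 → r2=-8
SUB r7, r2, r1 → r7=(-8)-11=-19
AND r2, r0, #6 → r2=(-5)&6=2
SUB r7, r0, #19 → r7=(-5)-19=-24
LSR r1, r2, #1 → r1=2>>1=1
STR r0, [8] → M[8]=-5
halt.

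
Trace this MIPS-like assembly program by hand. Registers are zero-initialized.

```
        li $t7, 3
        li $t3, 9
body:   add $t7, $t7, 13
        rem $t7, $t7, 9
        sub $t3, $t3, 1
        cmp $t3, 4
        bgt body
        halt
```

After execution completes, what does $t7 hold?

after li $t7, 3: $t7=3
after li $t3, 9: $t3=9
after add $t7, $t7, 13: $t7=3+13=16
after rem $t7, $t7, 9: $t7=16%9=7
after sub $t3, $t3, 1: $t3=9-1=8
cmp $t3, 4  (cmp 8,4)
bgt body: taken
after add $t7, $t7, 13: $t7=7+13=20
after rem $t7, $t7, 9: $t7=20%9=2
after sub $t3, $t3, 1: $t3=8-1=7
cmp $t3, 4  (cmp 7,4)
bgt body: taken
after add $t7, $t7, 13: $t7=2+13=15
after rem $t7, $t7, 9: $t7=15%9=6
after sub $t3, $t3, 1: $t3=7-1=6
cmp $t3, 4  (cmp 6,4)
bgt body: taken
after add $t7, $t7, 13: $t7=6+13=19
after rem $t7, $t7, 9: $t7=19%9=1
after sub $t3, $t3, 1: $t3=6-1=5
cmp $t3, 4  (cmp 5,4)
bgt body: taken
after add $t7, $t7, 13: $t7=1+13=14
after rem $t7, $t7, 9: $t7=14%9=5
after sub $t3, $t3, 1: $t3=5-1=4
cmp $t3, 4  (cmp 4,4)
bgt body: not taken
halt.

5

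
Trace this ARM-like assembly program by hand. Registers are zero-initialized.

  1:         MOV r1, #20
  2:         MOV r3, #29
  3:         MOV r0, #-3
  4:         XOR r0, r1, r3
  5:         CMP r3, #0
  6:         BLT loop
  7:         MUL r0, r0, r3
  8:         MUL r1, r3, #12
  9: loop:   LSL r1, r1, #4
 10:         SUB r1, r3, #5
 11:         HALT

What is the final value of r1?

24

after MOV r1, #20: r1=20
after MOV r3, #29: r3=29
after MOV r0, #-3: r0=-3
after XOR r0, r1, r3: r0=20^29=9
CMP r3, #0  (cmp 29,0)
BLT loop: not taken
after MUL r0, r0, r3: r0=9*29=261
after MUL r1, r3, #12: r1=29*12=348
after LSL r1, r1, #4: r1=348<<4=5568
after SUB r1, r3, #5: r1=29-5=24
halt.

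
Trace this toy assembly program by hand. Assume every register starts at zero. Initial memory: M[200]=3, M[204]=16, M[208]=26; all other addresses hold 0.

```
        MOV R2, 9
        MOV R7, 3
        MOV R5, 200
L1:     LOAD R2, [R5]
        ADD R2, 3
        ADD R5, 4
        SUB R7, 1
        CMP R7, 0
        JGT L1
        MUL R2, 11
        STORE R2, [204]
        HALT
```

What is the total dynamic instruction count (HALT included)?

after MOV R2, 9: R2=9
after MOV R7, 3: R7=3
after MOV R5, 200: R5=200
after LOAD R2, [R5]: R2=M[200]=3
after ADD R2, 3: R2=3+3=6
after ADD R5, 4: R5=200+4=204
after SUB R7, 1: R7=3-1=2
CMP R7, 0  (cmp 2,0)
JGT L1: taken
after LOAD R2, [R5]: R2=M[204]=16
after ADD R2, 3: R2=16+3=19
after ADD R5, 4: R5=204+4=208
after SUB R7, 1: R7=2-1=1
CMP R7, 0  (cmp 1,0)
JGT L1: taken
after LOAD R2, [R5]: R2=M[208]=26
after ADD R2, 3: R2=26+3=29
after ADD R5, 4: R5=208+4=212
after SUB R7, 1: R7=1-1=0
CMP R7, 0  (cmp 0,0)
JGT L1: not taken
after MUL R2, 11: R2=29*11=319
STORE R2, [204] → M[204]=319
halt.
Total executed instructions: 24.

24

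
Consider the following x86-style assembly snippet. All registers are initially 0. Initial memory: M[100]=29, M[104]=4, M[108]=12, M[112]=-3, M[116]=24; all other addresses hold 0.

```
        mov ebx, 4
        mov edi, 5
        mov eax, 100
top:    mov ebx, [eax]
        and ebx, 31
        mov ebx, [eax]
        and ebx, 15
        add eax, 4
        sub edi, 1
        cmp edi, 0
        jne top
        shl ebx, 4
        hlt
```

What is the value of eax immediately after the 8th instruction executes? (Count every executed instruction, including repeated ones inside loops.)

104

mov ebx, 4 → ebx=4
mov edi, 5 → edi=5
mov eax, 100 → eax=100
mov ebx, [eax] → ebx=M[100]=29
and ebx, 31 → ebx=29&31=29
mov ebx, [eax] → ebx=M[100]=29
and ebx, 15 → ebx=29&15=13
add eax, 4 → eax=100+4=104
After step 8: eax = 104.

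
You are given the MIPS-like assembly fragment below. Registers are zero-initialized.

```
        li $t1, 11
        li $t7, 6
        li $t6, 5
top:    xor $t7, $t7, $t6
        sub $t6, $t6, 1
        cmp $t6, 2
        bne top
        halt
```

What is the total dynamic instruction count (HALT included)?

$t1=11
$t7=6
$t6=5
$t7=6^5=3
$t6=5-1=4
cmp $t6, 2  (cmp 4,2)
bne top: taken
$t7=3^4=7
$t6=4-1=3
cmp $t6, 2  (cmp 3,2)
bne top: taken
$t7=7^3=4
$t6=3-1=2
cmp $t6, 2  (cmp 2,2)
bne top: not taken
halt.
Total executed instructions: 16.

16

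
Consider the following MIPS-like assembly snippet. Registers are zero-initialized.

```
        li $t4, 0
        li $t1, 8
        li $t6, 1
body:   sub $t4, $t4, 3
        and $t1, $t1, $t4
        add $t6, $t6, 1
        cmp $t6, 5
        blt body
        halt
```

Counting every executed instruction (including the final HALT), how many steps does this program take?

$t4=0
$t1=8
$t6=1
$t4=0-3=-3
$t1=8&(-3)=8
$t6=1+1=2
cmp $t6, 5  (cmp 2,5)
blt body: taken
$t4=(-3)-3=-6
$t1=8&(-6)=8
$t6=2+1=3
cmp $t6, 5  (cmp 3,5)
blt body: taken
$t4=(-6)-3=-9
$t1=8&(-9)=0
$t6=3+1=4
cmp $t6, 5  (cmp 4,5)
blt body: taken
$t4=(-9)-3=-12
$t1=0&(-12)=0
$t6=4+1=5
cmp $t6, 5  (cmp 5,5)
blt body: not taken
halt.
Total executed instructions: 24.

24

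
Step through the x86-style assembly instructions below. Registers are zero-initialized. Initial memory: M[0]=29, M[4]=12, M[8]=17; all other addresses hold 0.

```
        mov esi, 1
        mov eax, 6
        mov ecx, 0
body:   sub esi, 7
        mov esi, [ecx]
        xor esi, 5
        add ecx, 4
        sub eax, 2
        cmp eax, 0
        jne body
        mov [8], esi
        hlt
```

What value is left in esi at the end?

20

after mov esi, 1: esi=1
after mov eax, 6: eax=6
after mov ecx, 0: ecx=0
after sub esi, 7: esi=1-7=-6
after mov esi, [ecx]: esi=M[0]=29
after xor esi, 5: esi=29^5=24
after add ecx, 4: ecx=0+4=4
after sub eax, 2: eax=6-2=4
cmp eax, 0  (cmp 4,0)
jne body: taken
after sub esi, 7: esi=24-7=17
after mov esi, [ecx]: esi=M[4]=12
after xor esi, 5: esi=12^5=9
after add ecx, 4: ecx=4+4=8
after sub eax, 2: eax=4-2=2
cmp eax, 0  (cmp 2,0)
jne body: taken
after sub esi, 7: esi=9-7=2
after mov esi, [ecx]: esi=M[8]=17
after xor esi, 5: esi=17^5=20
after add ecx, 4: ecx=8+4=12
after sub eax, 2: eax=2-2=0
cmp eax, 0  (cmp 0,0)
jne body: not taken
mov [8], esi → M[8]=20
halt.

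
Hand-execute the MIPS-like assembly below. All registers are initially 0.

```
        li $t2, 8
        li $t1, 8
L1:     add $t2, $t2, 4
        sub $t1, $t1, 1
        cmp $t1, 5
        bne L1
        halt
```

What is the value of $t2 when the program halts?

20

after li $t2, 8: $t2=8
after li $t1, 8: $t1=8
after add $t2, $t2, 4: $t2=8+4=12
after sub $t1, $t1, 1: $t1=8-1=7
cmp $t1, 5  (cmp 7,5)
bne L1: taken
after add $t2, $t2, 4: $t2=12+4=16
after sub $t1, $t1, 1: $t1=7-1=6
cmp $t1, 5  (cmp 6,5)
bne L1: taken
after add $t2, $t2, 4: $t2=16+4=20
after sub $t1, $t1, 1: $t1=6-1=5
cmp $t1, 5  (cmp 5,5)
bne L1: not taken
halt.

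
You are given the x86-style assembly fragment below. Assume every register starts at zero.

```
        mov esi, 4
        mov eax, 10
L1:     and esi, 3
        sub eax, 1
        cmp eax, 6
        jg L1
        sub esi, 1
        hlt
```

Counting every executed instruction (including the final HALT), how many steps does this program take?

20

after mov esi, 4: esi=4
after mov eax, 10: eax=10
after and esi, 3: esi=4&3=0
after sub eax, 1: eax=10-1=9
cmp eax, 6  (cmp 9,6)
jg L1: taken
after and esi, 3: esi=0&3=0
after sub eax, 1: eax=9-1=8
cmp eax, 6  (cmp 8,6)
jg L1: taken
after and esi, 3: esi=0&3=0
after sub eax, 1: eax=8-1=7
cmp eax, 6  (cmp 7,6)
jg L1: taken
after and esi, 3: esi=0&3=0
after sub eax, 1: eax=7-1=6
cmp eax, 6  (cmp 6,6)
jg L1: not taken
after sub esi, 1: esi=0-1=-1
halt.
Total executed instructions: 20.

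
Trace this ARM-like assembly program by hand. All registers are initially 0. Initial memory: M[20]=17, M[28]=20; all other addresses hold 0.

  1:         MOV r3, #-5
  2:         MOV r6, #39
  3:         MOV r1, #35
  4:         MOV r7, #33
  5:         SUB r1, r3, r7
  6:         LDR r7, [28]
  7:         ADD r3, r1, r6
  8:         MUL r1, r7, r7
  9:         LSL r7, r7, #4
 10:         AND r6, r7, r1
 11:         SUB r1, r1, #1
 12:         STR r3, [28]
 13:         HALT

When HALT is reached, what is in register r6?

MOV r3, #-5 → r3=-5
MOV r6, #39 → r6=39
MOV r1, #35 → r1=35
MOV r7, #33 → r7=33
SUB r1, r3, r7 → r1=(-5)-33=-38
LDR r7, [28] → r7=M[28]=20
ADD r3, r1, r6 → r3=(-38)+39=1
MUL r1, r7, r7 → r1=20*20=400
LSL r7, r7, #4 → r7=20<<4=320
AND r6, r7, r1 → r6=320&400=256
SUB r1, r1, #1 → r1=400-1=399
STR r3, [28] → M[28]=1
halt.

256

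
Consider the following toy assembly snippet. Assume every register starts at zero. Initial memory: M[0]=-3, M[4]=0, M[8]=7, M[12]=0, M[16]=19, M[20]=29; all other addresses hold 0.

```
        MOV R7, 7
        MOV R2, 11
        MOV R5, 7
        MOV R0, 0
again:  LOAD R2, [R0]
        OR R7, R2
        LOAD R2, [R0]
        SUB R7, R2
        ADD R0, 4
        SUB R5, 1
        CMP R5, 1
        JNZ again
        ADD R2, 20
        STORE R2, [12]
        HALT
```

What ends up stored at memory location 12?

R7=7
R2=11
R5=7
R0=0
R2=M[0]=-3
R7=7|(-3)=-1
R2=M[0]=-3
R7=(-1)-(-3)=2
R0=0+4=4
R5=7-1=6
CMP R5, 1  (cmp 6,1)
JNZ again: taken
R2=M[4]=0
R7=2|0=2
R2=M[4]=0
R7=2-0=2
R0=4+4=8
R5=6-1=5
CMP R5, 1  (cmp 5,1)
JNZ again: taken
R2=M[8]=7
R7=2|7=7
R2=M[8]=7
R7=7-7=0
R0=8+4=12
R5=5-1=4
CMP R5, 1  (cmp 4,1)
JNZ again: taken
R2=M[12]=0
R7=0|0=0
R2=M[12]=0
R7=0-0=0
R0=12+4=16
R5=4-1=3
CMP R5, 1  (cmp 3,1)
JNZ again: taken
R2=M[16]=19
R7=0|19=19
R2=M[16]=19
R7=19-19=0
R0=16+4=20
R5=3-1=2
CMP R5, 1  (cmp 2,1)
JNZ again: taken
R2=M[20]=29
R7=0|29=29
R2=M[20]=29
R7=29-29=0
R0=20+4=24
R5=2-1=1
CMP R5, 1  (cmp 1,1)
JNZ again: not taken
R2=29+20=49
STORE R2, [12] → M[12]=49
halt.

49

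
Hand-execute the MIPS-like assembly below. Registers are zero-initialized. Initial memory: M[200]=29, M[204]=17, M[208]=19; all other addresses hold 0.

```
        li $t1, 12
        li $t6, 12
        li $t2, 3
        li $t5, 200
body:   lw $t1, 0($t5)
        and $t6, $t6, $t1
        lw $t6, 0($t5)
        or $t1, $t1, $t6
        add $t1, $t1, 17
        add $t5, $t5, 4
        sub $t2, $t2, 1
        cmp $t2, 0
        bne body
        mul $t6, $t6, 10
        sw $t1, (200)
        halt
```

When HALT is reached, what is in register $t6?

$t1=12
$t6=12
$t2=3
$t5=200
$t1=M[200]=29
$t6=12&29=12
$t6=M[200]=29
$t1=29|29=29
$t1=29+17=46
$t5=200+4=204
$t2=3-1=2
cmp $t2, 0  (cmp 2,0)
bne body: taken
$t1=M[204]=17
$t6=29&17=17
$t6=M[204]=17
$t1=17|17=17
$t1=17+17=34
$t5=204+4=208
$t2=2-1=1
cmp $t2, 0  (cmp 1,0)
bne body: taken
$t1=M[208]=19
$t6=17&19=17
$t6=M[208]=19
$t1=19|19=19
$t1=19+17=36
$t5=208+4=212
$t2=1-1=0
cmp $t2, 0  (cmp 0,0)
bne body: not taken
$t6=19*10=190
sw $t1, (200) → M[200]=36
halt.

190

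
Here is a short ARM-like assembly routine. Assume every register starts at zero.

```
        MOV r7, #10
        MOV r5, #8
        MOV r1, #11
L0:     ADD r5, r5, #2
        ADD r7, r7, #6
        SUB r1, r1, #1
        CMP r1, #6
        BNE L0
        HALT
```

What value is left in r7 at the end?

40

after MOV r7, #10: r7=10
after MOV r5, #8: r5=8
after MOV r1, #11: r1=11
after ADD r5, r5, #2: r5=8+2=10
after ADD r7, r7, #6: r7=10+6=16
after SUB r1, r1, #1: r1=11-1=10
CMP r1, #6  (cmp 10,6)
BNE L0: taken
after ADD r5, r5, #2: r5=10+2=12
after ADD r7, r7, #6: r7=16+6=22
after SUB r1, r1, #1: r1=10-1=9
CMP r1, #6  (cmp 9,6)
BNE L0: taken
after ADD r5, r5, #2: r5=12+2=14
after ADD r7, r7, #6: r7=22+6=28
after SUB r1, r1, #1: r1=9-1=8
CMP r1, #6  (cmp 8,6)
BNE L0: taken
after ADD r5, r5, #2: r5=14+2=16
after ADD r7, r7, #6: r7=28+6=34
after SUB r1, r1, #1: r1=8-1=7
CMP r1, #6  (cmp 7,6)
BNE L0: taken
after ADD r5, r5, #2: r5=16+2=18
after ADD r7, r7, #6: r7=34+6=40
after SUB r1, r1, #1: r1=7-1=6
CMP r1, #6  (cmp 6,6)
BNE L0: not taken
halt.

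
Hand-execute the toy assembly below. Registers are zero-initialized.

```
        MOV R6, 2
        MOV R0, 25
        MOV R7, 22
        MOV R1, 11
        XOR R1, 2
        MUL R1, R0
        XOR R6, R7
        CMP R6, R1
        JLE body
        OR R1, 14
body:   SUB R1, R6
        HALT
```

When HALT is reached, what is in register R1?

205

MOV R6, 2 → R6=2
MOV R0, 25 → R0=25
MOV R7, 22 → R7=22
MOV R1, 11 → R1=11
XOR R1, 2 → R1=11^2=9
MUL R1, R0 → R1=9*25=225
XOR R6, R7 → R6=2^22=20
CMP R6, R1  (cmp 20,225)
JLE body: taken
SUB R1, R6 → R1=225-20=205
halt.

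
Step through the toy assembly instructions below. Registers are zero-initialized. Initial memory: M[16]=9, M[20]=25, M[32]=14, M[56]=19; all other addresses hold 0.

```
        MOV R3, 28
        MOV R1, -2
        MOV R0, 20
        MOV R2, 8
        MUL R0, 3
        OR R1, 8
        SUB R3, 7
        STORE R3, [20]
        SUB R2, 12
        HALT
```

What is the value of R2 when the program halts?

R3=28
R1=-2
R0=20
R2=8
R0=20*3=60
R1=(-2)|8=-2
R3=28-7=21
STORE R3, [20] → M[20]=21
R2=8-12=-4
halt.

-4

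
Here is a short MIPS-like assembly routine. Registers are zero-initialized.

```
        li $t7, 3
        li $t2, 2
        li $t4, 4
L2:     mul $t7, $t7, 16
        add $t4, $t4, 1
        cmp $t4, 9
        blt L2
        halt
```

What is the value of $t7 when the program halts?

li $t7, 3 → $t7=3
li $t2, 2 → $t2=2
li $t4, 4 → $t4=4
mul $t7, $t7, 16 → $t7=3*16=48
add $t4, $t4, 1 → $t4=4+1=5
cmp $t4, 9  (cmp 5,9)
blt L2: taken
mul $t7, $t7, 16 → $t7=48*16=768
add $t4, $t4, 1 → $t4=5+1=6
cmp $t4, 9  (cmp 6,9)
blt L2: taken
mul $t7, $t7, 16 → $t7=768*16=12288
add $t4, $t4, 1 → $t4=6+1=7
cmp $t4, 9  (cmp 7,9)
blt L2: taken
mul $t7, $t7, 16 → $t7=12288*16=196608
add $t4, $t4, 1 → $t4=7+1=8
cmp $t4, 9  (cmp 8,9)
blt L2: taken
mul $t7, $t7, 16 → $t7=196608*16=3145728
add $t4, $t4, 1 → $t4=8+1=9
cmp $t4, 9  (cmp 9,9)
blt L2: not taken
halt.

3145728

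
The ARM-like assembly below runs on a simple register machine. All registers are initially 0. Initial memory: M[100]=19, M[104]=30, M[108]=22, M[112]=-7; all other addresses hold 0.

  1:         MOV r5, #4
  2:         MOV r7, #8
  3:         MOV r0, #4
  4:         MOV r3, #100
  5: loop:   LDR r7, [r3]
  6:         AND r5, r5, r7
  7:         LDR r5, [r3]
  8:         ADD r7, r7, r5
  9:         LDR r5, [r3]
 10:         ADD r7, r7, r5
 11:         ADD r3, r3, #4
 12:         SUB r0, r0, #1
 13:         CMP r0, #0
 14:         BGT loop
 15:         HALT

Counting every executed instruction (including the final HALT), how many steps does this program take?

after MOV r5, #4: r5=4
after MOV r7, #8: r7=8
after MOV r0, #4: r0=4
after MOV r3, #100: r3=100
after LDR r7, [r3]: r7=M[100]=19
after AND r5, r5, r7: r5=4&19=0
after LDR r5, [r3]: r5=M[100]=19
after ADD r7, r7, r5: r7=19+19=38
after LDR r5, [r3]: r5=M[100]=19
after ADD r7, r7, r5: r7=38+19=57
after ADD r3, r3, #4: r3=100+4=104
after SUB r0, r0, #1: r0=4-1=3
CMP r0, #0  (cmp 3,0)
BGT loop: taken
after LDR r7, [r3]: r7=M[104]=30
after AND r5, r5, r7: r5=19&30=18
after LDR r5, [r3]: r5=M[104]=30
after ADD r7, r7, r5: r7=30+30=60
after LDR r5, [r3]: r5=M[104]=30
after ADD r7, r7, r5: r7=60+30=90
after ADD r3, r3, #4: r3=104+4=108
after SUB r0, r0, #1: r0=3-1=2
CMP r0, #0  (cmp 2,0)
BGT loop: taken
after LDR r7, [r3]: r7=M[108]=22
after AND r5, r5, r7: r5=30&22=22
after LDR r5, [r3]: r5=M[108]=22
after ADD r7, r7, r5: r7=22+22=44
after LDR r5, [r3]: r5=M[108]=22
after ADD r7, r7, r5: r7=44+22=66
after ADD r3, r3, #4: r3=108+4=112
after SUB r0, r0, #1: r0=2-1=1
CMP r0, #0  (cmp 1,0)
BGT loop: taken
after LDR r7, [r3]: r7=M[112]=-7
after AND r5, r5, r7: r5=22&(-7)=16
after LDR r5, [r3]: r5=M[112]=-7
after ADD r7, r7, r5: r7=(-7)+(-7)=-14
after LDR r5, [r3]: r5=M[112]=-7
after ADD r7, r7, r5: r7=(-14)+(-7)=-21
after ADD r3, r3, #4: r3=112+4=116
after SUB r0, r0, #1: r0=1-1=0
CMP r0, #0  (cmp 0,0)
BGT loop: not taken
halt.
Total executed instructions: 45.

45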